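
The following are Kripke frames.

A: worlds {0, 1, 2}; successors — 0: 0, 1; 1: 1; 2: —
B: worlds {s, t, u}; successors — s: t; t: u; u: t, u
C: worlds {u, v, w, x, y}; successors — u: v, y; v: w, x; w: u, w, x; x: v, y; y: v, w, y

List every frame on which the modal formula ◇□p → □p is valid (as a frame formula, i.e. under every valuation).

Frame correspondent (Sahlqvist): ∀x ∀y ∀z (Rxy ∧ Rxz → Ryz) — i.e. the Euclidean property.
A: fails — R01 and R00 but not R10.
B: fails — Rst and Rst but not Rtt.
C: fails — Ruv and Ruv but not Rvv.

none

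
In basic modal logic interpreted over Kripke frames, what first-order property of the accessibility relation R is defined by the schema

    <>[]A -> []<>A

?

Suppose ◇□A→□◇A is valid. Take Rxy, Rxz and set V(A)={w : Ryw}. Then □A at y so ◇□A at x, so □◇A at x, so ◇A at z, giving w with Rzw and Ryw.

convergence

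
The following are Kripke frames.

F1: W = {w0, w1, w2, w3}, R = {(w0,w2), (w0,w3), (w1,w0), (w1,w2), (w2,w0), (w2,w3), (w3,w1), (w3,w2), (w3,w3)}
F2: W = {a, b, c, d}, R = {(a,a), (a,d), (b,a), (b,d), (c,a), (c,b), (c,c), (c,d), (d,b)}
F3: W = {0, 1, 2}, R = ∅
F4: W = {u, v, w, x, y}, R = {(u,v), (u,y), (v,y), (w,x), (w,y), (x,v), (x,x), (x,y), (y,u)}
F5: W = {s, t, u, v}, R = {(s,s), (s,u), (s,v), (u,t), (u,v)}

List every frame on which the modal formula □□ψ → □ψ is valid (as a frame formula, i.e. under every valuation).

F3

This is the axiom for density; its first-order frame correspondent is ∀x ∀y (Rxy → ∃z (Rxz ∧ Rzy)).
F1: fails — Rw2w0 but no z with Rw2z and Rzw0.
F2: fails — Rdb but no z with Rdz and Rzb.
F3: ✓.
F4: fails — Ruv but no z with Ruz and Rzv.
F5: fails — Ruv but no z with Ruz and Rzv.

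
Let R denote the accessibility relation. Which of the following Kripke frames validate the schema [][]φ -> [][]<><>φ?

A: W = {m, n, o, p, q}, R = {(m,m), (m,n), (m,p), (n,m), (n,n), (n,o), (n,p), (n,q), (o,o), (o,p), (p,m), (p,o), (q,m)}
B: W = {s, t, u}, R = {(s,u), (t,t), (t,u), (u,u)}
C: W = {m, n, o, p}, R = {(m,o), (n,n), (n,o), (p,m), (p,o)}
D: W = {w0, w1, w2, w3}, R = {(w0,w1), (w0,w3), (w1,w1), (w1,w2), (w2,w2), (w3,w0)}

A, B, D

This is the axiom for a generalized confluence (Geach) condition; its first-order frame correspondent is forall x forall z (x R^2 z -> exists w (x R^2 w & z R^2 w)).
A: satisfies the condition.
B: satisfies the condition.
C: fails — nR²o but no w with nR²w and oR²w.
D: satisfies the condition.
Valid on: A, B, D.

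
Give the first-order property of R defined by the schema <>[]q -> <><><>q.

This is a Sahlqvist (Geach-type) schema ◇^1□^1q → □^0◇^3q.
First-order correspondent: forall x forall y (xRy -> exists w (yRw & x R^3 w)).

forall x forall y (xRy -> exists w (yRw & x R^3 w))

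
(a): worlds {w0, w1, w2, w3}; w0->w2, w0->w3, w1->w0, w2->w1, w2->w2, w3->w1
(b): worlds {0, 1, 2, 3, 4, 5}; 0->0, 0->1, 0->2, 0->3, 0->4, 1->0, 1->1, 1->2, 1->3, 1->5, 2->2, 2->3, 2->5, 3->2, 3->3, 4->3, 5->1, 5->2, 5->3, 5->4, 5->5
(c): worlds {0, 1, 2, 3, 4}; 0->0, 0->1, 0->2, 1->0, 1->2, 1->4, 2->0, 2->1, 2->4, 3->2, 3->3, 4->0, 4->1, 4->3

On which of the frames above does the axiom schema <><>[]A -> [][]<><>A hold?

Frame correspondent (Sahlqvist): forall x forall y forall z ((x R^2 y & x R^2 z) -> exists w (yRw & z R^2 w)) — i.e. a generalized confluence (Geach) condition.
(a): fails — w0R²w1, w0R²w1 but no w with w1Rw and w1R²w.
(b): satisfies the condition.
(c): satisfies the condition.

(b), (c)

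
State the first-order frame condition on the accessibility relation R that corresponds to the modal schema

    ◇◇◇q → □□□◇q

This is a Sahlqvist (Geach-type) schema ◇^3□^0q → □^3◇^1q.
First-order correspondent: ∀x ∀y ∀z ((xR³y ∧ xR³z) → ∃w (y = w ∧ zRw)).

∀x ∀y ∀z ((xR³y ∧ xR³z) → ∃w (y = w ∧ zRw))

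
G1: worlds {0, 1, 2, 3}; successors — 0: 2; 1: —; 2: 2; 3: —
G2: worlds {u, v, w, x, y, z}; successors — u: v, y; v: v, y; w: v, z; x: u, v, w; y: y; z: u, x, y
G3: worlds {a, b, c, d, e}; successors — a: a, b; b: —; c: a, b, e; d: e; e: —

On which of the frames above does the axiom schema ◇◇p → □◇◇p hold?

Frame correspondent (Sahlqvist): ∀x ∀y ∀z ((xR²y ∧ xRz) → ∃w (y = w ∧ zR²w)) — i.e. a generalized confluence (Geach) condition.
G1: satisfies the condition.
G2: fails — uR²v, uRy but no t with v=t and yR²t.
G3: fails — aR²a, aRb but no w with a=w and bR²w.

G1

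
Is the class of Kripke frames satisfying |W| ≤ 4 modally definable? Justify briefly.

If a class were modally definable it would be closed under disjoint unions (Goldblatt–Thomason).
Any modal formula valid on each of 5 disjoint one-world frames is valid on their disjoint union (validity is preserved under disjoint unions). Each one-world frame has |W|=1≤4, but the union has |W|=5.
So no modal formula (or set of formulas) defines exactly the |W|≤4 frames.

No — not modally definable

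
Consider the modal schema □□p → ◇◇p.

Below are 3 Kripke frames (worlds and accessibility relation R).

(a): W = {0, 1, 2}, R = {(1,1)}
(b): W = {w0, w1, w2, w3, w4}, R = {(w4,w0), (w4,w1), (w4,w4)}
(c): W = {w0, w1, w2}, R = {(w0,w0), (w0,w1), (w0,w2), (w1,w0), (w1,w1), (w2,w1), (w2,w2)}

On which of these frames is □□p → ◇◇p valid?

(c)

This is the axiom for a generalized confluence (Geach) condition; its first-order frame correspondent is ∀x ∃w (xR²w ∧ xR²w).
(a): fails — at 0 but no w with 0R²w and 0R²w.
(b): fails — at w0 but no w with w0R²w and w0R²w.
(c): ✓.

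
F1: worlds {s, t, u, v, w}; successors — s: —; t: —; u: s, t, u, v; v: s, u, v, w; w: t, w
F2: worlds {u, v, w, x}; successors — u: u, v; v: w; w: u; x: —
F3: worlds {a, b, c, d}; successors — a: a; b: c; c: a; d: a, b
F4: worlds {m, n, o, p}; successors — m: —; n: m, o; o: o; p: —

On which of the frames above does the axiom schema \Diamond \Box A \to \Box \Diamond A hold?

none

The schema corresponds to convergence: \forall x \forall y \forall z (Rxy \wedge Rxz \to \exists w (Ryw \wedge Rzw)).
F1: fails — Ruv and Rut but v and t have no common successor.
F2: fails — Ruv and Ruu but v and u have no common successor.
F3: fails — Rdb and Rda but b and a have no common successor.
F4: fails — Rno and Rnm but o and m have no common successor.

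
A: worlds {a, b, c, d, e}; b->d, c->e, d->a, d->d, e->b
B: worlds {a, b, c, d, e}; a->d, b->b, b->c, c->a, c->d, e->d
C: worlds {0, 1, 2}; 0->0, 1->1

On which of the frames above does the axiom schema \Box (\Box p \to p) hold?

This is the axiom for shift-reflexivity; its first-order frame correspondent is \forall x \forall y (Rxy \to Ryy).
A: fails — Reb but not Rbb.
B: fails — Rbc but not Rcc.
C: ✓.

C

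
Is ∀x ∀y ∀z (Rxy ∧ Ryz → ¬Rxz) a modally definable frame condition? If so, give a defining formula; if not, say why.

No

Any modally definable frame class is closed under surjective bounded morphisms.
The 7-cycle (worlds a,b,c,d,e,f,g with a→b→c→d→e→f→g→a) is intransitive. Mapping every world to a single reflexive point • is a surjective bounded morphism; the reflexive point is not intransitive (R••∧R•• but R••).
So no modal formula (or set of formulas) defines exactly the intransitive frames.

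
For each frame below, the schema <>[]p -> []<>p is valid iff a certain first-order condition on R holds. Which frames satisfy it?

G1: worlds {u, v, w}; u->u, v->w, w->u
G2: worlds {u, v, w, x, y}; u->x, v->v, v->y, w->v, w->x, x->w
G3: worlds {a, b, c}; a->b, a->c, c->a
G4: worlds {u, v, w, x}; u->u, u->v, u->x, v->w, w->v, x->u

This is the axiom for convergence; its first-order frame correspondent is forall x forall y forall z (Rxy & Rxz -> exists w (Ryw & Rzw)).
G1: holds.
G2: fails — Rvv and Rvy but v and y have no common successor.
G3: fails — Rac and Rab but c and b have no common successor.
G4: fails — Ruv and Ruu but v and u have no common successor.
Valid on: G1.

G1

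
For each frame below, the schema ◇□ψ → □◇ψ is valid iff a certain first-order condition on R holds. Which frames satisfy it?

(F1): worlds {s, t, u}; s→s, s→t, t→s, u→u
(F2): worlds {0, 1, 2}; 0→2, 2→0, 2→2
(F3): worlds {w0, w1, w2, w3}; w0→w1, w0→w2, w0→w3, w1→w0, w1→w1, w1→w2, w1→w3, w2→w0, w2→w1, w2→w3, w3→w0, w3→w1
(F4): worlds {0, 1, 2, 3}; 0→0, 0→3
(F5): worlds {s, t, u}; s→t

This is the axiom for convergence; its first-order frame correspondent is ∀x ∀y ∀z (Rxy ∧ Rxz → ∃w (Ryw ∧ Rzw)).
(F1): condition met.
(F2): condition met.
(F3): condition met.
(F4): fails — R00 and R03 but 0 and 3 have no common successor.
(F5): fails — Rst and Rst but t and t have no common successor.
Valid on: (F1), (F2), (F3).

(F1), (F2), (F3)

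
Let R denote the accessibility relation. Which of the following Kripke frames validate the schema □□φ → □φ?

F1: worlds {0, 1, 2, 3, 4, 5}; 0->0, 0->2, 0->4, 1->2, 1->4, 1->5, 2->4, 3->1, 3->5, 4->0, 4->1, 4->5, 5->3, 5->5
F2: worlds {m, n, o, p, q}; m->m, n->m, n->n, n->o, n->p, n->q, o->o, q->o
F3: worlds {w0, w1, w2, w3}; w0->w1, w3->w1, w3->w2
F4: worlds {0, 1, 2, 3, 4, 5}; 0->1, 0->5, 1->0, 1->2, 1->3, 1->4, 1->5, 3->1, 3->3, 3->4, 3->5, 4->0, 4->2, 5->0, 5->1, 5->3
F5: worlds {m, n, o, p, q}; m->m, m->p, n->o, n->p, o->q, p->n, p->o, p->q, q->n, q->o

F2

This is the axiom for density; its first-order frame correspondent is ∀x ∀y (Rxy → ∃z (Rxz ∧ Rzy)).
F1: fails — R12 but no z with R1z and Rz2.
F2: satisfies the condition.
F3: fails — Rw0w1 but no z with Rw0z and Rzw1.
F4: fails — R40 but no z with R4z and Rz0.
F5: fails — Roq but no z with Roz and Rzq.
Valid on: F2.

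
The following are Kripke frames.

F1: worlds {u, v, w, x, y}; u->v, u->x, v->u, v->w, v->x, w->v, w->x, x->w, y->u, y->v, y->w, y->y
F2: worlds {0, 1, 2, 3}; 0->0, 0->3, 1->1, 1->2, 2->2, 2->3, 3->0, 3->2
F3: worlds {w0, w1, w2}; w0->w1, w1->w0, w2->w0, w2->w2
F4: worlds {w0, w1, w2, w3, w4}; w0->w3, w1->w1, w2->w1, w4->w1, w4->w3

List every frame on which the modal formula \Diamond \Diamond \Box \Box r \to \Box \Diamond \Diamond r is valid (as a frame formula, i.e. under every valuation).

The schema corresponds to a generalized confluence (Geach) condition: \forall x \forall y \forall z ((x R^2 y \wedge xRz) \to \exists w (y R^2 w \wedge z R^2 w)).
F1: satisfies the condition.
F2: satisfies the condition.
F3: fails — w0R²w0, w0Rw1 but no w with w0R²w and w1R²w.
F4: fails — w4R²w1, w4Rw3 but no w with w1R²w and w3R²w.
Valid on: F1, F2.

F1, F2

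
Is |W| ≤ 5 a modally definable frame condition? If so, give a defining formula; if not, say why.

Any modally definable frame class is closed under disjoint unions.
Any modal formula valid on each of 6 disjoint one-world frames is valid on their disjoint union (validity is preserved under disjoint unions). Each one-world frame has |W|=1≤5, but the union has |W|=6.
Hence having at most 5 worlds is not modally definable.

Not definable by any modal formula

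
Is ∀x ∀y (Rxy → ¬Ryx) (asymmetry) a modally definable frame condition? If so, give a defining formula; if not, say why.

No — not modally definable

Any modally definable frame class is closed under surjective bounded morphisms.
The 3-cycle (worlds a,b,c with a→b→c→a) is asymmetric. Mapping every world to a single reflexive point • is a surjective bounded morphism, and the reflexive point is not asymmetric (R•• but asymmetry requires ¬R••).
So the class is not modally definable.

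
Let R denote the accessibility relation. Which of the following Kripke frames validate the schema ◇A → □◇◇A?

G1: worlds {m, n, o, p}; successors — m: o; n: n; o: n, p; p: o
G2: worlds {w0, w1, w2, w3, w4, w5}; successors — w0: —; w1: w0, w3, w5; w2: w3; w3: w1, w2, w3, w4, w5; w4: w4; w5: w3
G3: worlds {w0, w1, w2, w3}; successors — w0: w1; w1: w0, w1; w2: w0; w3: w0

Frame correspondent (Sahlqvist): ∀x ∀y ∀z ((xRy ∧ xRz) → ∃w (y = w ∧ zR²w)) — i.e. a generalized confluence (Geach) condition.
G1: fails — oRp, oRn but no w with p=w and nR²w.
G2: fails — w1Rw0, w1Rw0 but no w with w0=w and w0R²w.
G3: holds.
Valid on: G3.

G3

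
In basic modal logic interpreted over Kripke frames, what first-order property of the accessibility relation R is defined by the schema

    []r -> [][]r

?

This schema is the 4 axiom.
It corresponds to transitivity: forall x forall y forall z (Rxy & Ryz -> Rxz).

Transitivity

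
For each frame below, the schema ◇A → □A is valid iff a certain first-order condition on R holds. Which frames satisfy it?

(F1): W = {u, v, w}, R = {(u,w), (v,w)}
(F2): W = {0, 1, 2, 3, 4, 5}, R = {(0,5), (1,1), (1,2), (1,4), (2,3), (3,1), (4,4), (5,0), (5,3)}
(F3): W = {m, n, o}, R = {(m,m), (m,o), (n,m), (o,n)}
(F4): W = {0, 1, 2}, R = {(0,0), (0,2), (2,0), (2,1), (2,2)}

(F1)

The schema corresponds to partial functionality: ∀x ∀y ∀z (Rxy ∧ Rxz → y = z).
(F1): satisfies the condition.
(F2): fails — 1 sees both 1 and 2.
(F3): fails — m sees both m and o.
(F4): fails — 0 sees both 0 and 2.
Valid on: (F1).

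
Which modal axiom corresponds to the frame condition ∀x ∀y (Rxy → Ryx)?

This is symmetry; the standard corresponding axiom is B: r → □◇r.
Suppose r→□◇r is valid. Take Rxy and set V(r)={x}. Then r at x, so □◇r at x, so ◇r at y, so some z with Ryz has r; z=x, i.e. Ryx.

r → □◇r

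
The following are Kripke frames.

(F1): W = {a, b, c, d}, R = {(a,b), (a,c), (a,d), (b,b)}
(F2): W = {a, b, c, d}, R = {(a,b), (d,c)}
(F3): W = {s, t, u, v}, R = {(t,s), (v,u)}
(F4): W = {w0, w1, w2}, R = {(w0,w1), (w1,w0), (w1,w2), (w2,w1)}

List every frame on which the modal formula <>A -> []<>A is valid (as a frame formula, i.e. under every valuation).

none

The schema corresponds to the Euclidean property: forall x forall y forall z (Rxy & Rxz -> Ryz).
(F1): fails — Rac and Rac but not Rcc.
(F2): fails — Rab and Rab but not Rbb.
(F3): fails — Rts and Rts but not Rss.
(F4): fails — Rw0w1 and Rw0w1 but not Rw1w1.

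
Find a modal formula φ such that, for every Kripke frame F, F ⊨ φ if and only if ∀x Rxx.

□ψ → ψ

This is reflexivity; the standard corresponding axiom is T: □ψ → ψ.
Suppose □ψ→ψ is valid. At any x set V(ψ)={w : Rxw}. Then □ψ holds at x, so ψ holds at x, i.e. Rxx.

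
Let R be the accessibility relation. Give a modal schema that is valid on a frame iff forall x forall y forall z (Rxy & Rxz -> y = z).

◇p → □p

This is partial functionality; the standard corresponding axiom is CD: ◇p → □p.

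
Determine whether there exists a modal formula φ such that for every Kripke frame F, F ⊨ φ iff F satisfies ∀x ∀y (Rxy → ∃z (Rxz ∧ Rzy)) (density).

The condition is density. A defining modal formula is □□r → □r.
Suppose □□r→□r is valid. Take Rxy and set V(r)={w : xR²w}. Then □□r at x, so □r at x, so r at y, i.e. ∃z(Rxz∧Rzy).

Yes, by □□r → □r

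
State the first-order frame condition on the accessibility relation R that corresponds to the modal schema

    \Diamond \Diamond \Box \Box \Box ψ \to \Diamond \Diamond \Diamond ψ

\forall x \forall y (x R^2 y \to \exists w (y R^3 w \wedge x R^3 w))

This is a Sahlqvist (Geach-type) schema ◇^2□^3ψ → □^0◇^3ψ.
First-order correspondent: \forall x \forall y (x R^2 y \to \exists w (y R^3 w \wedge x R^3 w)).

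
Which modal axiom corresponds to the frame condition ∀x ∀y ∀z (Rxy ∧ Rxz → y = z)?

◇s → □s

This is partial functionality; the standard corresponding axiom is CD: ◇s → □s.
Suppose ◇s→□s is valid. Take Rxy, Rxz and set V(s)={y}. Then ◇s at x, so □s at x, so s at z, i.e. z=y.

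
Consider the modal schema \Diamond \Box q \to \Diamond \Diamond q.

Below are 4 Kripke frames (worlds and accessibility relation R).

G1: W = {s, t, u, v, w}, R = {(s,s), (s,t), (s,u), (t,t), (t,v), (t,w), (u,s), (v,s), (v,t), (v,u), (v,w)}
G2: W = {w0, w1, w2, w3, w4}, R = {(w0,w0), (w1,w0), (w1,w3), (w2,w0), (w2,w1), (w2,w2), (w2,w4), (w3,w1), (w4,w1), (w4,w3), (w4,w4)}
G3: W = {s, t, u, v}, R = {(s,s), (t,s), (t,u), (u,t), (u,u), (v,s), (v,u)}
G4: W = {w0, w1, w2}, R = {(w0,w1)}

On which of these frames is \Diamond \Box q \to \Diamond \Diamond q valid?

G2, G3

Frame correspondent (Sahlqvist): \forall x \forall y (xRy \to \exists w (yRw \wedge x R^2 w)) — i.e. a generalized confluence (Geach) condition.
G1: fails — tRw but no w* with wRw* and tR²w*.
G2: holds.
G3: holds.
G4: fails — w0Rw1 but no w with w1Rw and w0R²w.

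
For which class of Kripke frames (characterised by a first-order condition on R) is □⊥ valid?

emptiness of R: ∀x ∀y ¬Rxy

□⊥ is valid iff no world has any successor (otherwise □⊥ fails at any world with one).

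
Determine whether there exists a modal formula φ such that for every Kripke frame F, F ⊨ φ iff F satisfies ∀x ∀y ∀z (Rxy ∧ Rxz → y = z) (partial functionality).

Yes — defined by ◇q → □q

Yes: it is partial functionality, defined by the CD schema ◇q → □q.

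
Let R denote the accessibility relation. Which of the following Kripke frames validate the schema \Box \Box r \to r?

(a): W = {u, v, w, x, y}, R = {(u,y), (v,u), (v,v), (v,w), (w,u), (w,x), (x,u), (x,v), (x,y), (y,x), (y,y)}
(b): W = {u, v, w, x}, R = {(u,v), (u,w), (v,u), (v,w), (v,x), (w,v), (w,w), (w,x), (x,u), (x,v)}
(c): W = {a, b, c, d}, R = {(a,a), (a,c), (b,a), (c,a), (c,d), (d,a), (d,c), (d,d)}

The schema corresponds to a generalized confluence (Geach) condition: \forall x \exists w (x R^2 w \wedge x = w).
(a): fails — at u but no t with uR²t and u=t.
(b): condition met.
(c): fails — at b but no w with bR²w and b=w.

(b)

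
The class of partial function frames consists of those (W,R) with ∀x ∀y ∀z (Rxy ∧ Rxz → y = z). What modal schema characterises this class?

◇q → □q

This is partial functionality; the standard corresponding axiom is CD: ◇q → □q.
Suppose ◇q→□q is valid. Take Rxy, Rxz and set V(q)={y}. Then ◇q at x, so □q at x, so q at z, i.e. z=y.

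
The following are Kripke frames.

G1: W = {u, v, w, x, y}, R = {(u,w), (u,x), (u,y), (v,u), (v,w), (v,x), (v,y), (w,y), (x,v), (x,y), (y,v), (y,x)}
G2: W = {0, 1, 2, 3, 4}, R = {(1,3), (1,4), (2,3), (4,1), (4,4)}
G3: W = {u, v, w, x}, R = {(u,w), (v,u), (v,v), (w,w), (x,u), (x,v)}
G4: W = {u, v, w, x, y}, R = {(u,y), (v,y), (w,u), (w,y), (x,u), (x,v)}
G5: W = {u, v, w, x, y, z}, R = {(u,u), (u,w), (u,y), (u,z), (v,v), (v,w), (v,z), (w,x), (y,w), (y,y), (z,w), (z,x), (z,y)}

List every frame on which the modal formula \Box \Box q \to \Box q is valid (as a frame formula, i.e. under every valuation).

This is the axiom for density; its first-order frame correspondent is \forall x \forall y (Rxy \to \exists z (Rxz \wedge Rzy)).
G1: fails — Ruw but no z with Ruz and Rzw.
G2: fails — R23 but no z with R2z and Rz3.
G3: holds.
G4: fails — Rwu but no z with Rwz and Rzu.
G5: fails — Rwx but no t with Rwt and Rtx.

G3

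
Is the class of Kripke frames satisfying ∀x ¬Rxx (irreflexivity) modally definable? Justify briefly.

Any modally definable frame class is closed under surjective bounded morphisms.
The 4-cycle (worlds s,t,u,v with s→t→u→v→s) is irreflexive, and the map sending every world to a single reflexive point • is a surjective bounded morphism (forth: every edge maps to (•,•); back: every world has a successor). So any modal formula valid on the 4-cycle is also valid on the reflexive point, which is not irreflexive.
So the class is not modally definable.

No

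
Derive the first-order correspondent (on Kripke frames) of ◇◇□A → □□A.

This is a Sahlqvist (Geach-type) schema ◇^2□^1A → □^2◇^0A.
Minimal-valuation argument: fix x; take any y with xR^2y and any z with xR^2z. Set V(A) to the set of worlds R-reachable from y in exactly 1 step. Then □^1A holds at y, so the antecedent holds at x; validity forces ◇^0A at z, giving a w with zR^0w and yR^1w.
First-order correspondent: ∀x ∀y ∀z ((xR²y ∧ xR²z) → ∃w (yRw ∧ z = w)).

∀x ∀y ∀z ((xR²y ∧ xR²z) → ∃w (yRw ∧ z = w))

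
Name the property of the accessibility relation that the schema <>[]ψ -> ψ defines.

symmetry

This is frame-equivalent to ψ → □◇ψ (substitute ¬ψ for ψ and contrapose).
Suppose ψ→□◇ψ is valid. Take Rxy and set V(ψ)={x}. Then ψ at x, so □◇ψ at x, so ◇ψ at y, so some z with Ryz has ψ; z=x, i.e. Ryx.
The converse is a direct semantic check.
So the correspondent is symmetry.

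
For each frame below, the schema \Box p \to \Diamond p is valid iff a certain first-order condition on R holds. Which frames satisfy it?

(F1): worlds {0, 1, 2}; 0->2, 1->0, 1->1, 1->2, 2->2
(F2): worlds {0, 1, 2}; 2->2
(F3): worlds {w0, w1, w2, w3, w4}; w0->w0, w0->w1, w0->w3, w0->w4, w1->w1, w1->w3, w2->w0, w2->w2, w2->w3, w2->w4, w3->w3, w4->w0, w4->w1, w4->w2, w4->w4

(F1), (F3)

Frame correspondent (Sahlqvist): \forall x \exists y Rxy — i.e. seriality.
(F1): holds.
(F2): fails — world 0 has no successor.
(F3): holds.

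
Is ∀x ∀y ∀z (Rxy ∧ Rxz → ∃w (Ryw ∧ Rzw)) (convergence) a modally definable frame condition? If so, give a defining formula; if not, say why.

Yes, by ◇□p → □◇p

This is a Sahlqvist condition; the .2 axiom ◇□p → □◇p defines it.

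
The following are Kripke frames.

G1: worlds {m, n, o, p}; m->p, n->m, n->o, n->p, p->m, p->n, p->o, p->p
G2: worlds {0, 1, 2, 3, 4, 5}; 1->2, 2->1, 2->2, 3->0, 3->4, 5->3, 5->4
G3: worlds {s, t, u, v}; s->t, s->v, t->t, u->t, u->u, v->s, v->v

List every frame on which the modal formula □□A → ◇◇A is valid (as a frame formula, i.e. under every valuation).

G3

This is the axiom for a generalized confluence (Geach) condition; its first-order frame correspondent is ∀x ∃w (xR²w ∧ xR²w).
G1: fails — at o but no w with oR²w and oR²w.
G2: fails — at 0 but no w with 0R²w and 0R²w.
G3: holds.
Valid on: G3.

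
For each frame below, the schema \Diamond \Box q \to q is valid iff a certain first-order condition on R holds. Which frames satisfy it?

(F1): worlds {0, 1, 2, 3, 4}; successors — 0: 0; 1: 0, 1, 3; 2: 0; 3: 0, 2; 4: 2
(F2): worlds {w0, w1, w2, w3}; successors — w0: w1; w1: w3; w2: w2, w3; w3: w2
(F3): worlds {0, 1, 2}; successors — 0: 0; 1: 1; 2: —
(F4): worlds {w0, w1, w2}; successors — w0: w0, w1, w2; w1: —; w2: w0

(F3)

This is the axiom for a generalized confluence (Geach) condition; its first-order frame correspondent is \forall x \forall y (xRy \to \exists w (yRw \wedge x = w)).
(F1): fails — 1R0 but no w with 0Rw and 1=w.
(F2): fails — w0Rw1 but no w with w1Rw and w0=w.
(F3): holds.
(F4): fails — w0Rw1 but no w with w1Rw and w0=w.
Valid on: (F3).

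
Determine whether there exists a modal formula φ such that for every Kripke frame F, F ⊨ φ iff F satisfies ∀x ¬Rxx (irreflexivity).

Modal frame validity is preserved under surjective bounded morphisms.
The 2-cycle (worlds w0,w1 with w0→w1→w0) is irreflexive, and the map sending every world to a single reflexive point • is a surjective bounded morphism (forth: every edge maps to (•,•); back: every world has a successor). So any modal formula valid on the 2-cycle is also valid on the reflexive point, which is not irreflexive.
Hence irreflexivity is not modally definable.

Not modally definable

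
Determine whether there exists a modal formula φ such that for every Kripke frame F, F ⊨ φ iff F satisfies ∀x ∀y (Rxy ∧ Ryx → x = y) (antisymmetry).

Modal frame validity is preserved under surjective bounded morphisms.
The 4-cycle (worlds w0,w1,w2,w3 with w0→w1→w2→w3→w0) is antisymmetric. Sending even-indexed worlds to s and odd-indexed worlds to t is a surjective bounded morphism onto the two-world frame with s↔t, which is not antisymmetric.
Hence antisymmetry is not modally definable.

Not modally definable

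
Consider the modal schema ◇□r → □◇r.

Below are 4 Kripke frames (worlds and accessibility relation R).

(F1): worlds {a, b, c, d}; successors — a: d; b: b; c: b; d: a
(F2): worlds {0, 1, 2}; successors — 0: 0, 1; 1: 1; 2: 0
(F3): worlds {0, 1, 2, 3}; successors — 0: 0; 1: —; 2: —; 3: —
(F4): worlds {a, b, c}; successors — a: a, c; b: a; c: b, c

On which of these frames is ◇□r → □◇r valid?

(F1), (F2), (F3)

This is the axiom for convergence; its first-order frame correspondent is ∀x ∀y ∀z (Rxy ∧ Rxz → ∃w (Ryw ∧ Rzw)).
(F1): satisfies the condition.
(F2): satisfies the condition.
(F3): satisfies the condition.
(F4): fails — Rcc and Rcb but c and b have no common successor.
Valid on: (F1), (F2), (F3).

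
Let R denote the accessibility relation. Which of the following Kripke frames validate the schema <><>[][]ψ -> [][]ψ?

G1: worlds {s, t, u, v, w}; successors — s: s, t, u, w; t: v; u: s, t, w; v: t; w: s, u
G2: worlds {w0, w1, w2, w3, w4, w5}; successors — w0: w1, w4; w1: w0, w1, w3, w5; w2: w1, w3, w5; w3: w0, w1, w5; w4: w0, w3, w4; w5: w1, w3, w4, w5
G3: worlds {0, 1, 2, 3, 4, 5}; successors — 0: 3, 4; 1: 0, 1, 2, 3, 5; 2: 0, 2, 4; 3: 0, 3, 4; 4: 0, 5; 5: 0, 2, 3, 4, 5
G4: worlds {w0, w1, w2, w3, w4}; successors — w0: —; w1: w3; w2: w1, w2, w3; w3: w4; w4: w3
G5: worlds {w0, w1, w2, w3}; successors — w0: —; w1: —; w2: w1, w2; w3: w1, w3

The schema corresponds to a generalized confluence (Geach) condition: forall x forall y forall z ((x R^2 y & x R^2 z) -> exists w (y R^2 w & z = w)).
G1: fails — sR²t, sR²s but no w* with tR²w* and s=w*.
G2: ✓.
G3: fails — 1R²0, 1R²1 but no w with 0R²w and 1=w.
G4: fails — w2R²w1, w2R²w1 but no w with w1R²w and w1=w.
G5: fails — w2R²w1, w2R²w1 but no w with w1R²w and w1=w.
Valid on: G2.

G2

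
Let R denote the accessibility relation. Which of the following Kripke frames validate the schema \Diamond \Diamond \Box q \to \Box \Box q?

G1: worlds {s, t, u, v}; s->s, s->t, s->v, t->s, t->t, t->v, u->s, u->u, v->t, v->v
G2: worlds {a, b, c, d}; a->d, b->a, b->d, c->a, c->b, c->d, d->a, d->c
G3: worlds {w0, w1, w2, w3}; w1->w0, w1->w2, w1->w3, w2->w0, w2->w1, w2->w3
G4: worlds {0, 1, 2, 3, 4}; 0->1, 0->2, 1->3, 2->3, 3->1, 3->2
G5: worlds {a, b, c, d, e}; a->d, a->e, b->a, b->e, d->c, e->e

Frame correspondent (Sahlqvist): \forall x \forall y \forall z ((x R^2 y \wedge x R^2 z) \to \exists w (yRw \wedge z = w)) — i.e. a generalized confluence (Geach) condition.
G1: fails — sR²v, sR²s but no w with vRw and s=w.
G2: fails — aR²a, aR²a but no w with aRw and a=w.
G3: fails — w1R²w0, w1R²w0 but no w with w0Rw and w0=w.
G4: fails — 0R²3, 0R²3 but no w with 3Rw and 3=w.
G5: fails — aR²c, aR²c but no w with cRw and c=w.
Valid on no frame.

none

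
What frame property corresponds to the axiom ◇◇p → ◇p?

This is frame-equivalent to □p → □□p (substitute ¬p for p and contrapose).
Suppose □p→□□p is valid. Take Rxy, Ryz and set V(p)={w : Rxw}. Then □p at x, so □□p at x, so □p at y, so p at z, i.e. Rxz.
The converse is a direct semantic check.
Frame condition: ∀x ∀y ∀z (Rxy ∧ Ryz → Rxz).

transitivity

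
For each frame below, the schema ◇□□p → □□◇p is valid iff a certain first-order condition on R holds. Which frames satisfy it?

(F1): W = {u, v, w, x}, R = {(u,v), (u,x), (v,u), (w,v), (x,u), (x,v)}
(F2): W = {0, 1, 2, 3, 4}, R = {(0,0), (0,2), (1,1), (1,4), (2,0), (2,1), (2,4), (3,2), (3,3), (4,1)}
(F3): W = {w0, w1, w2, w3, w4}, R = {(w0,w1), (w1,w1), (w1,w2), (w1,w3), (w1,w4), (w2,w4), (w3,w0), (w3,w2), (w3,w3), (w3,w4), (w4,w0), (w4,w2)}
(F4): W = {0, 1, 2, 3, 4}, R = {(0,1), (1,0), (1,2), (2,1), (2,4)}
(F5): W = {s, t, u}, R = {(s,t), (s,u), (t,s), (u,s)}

The schema corresponds to a generalized confluence (Geach) condition: ∀x ∀y ∀z ((xRy ∧ xR²z) → ∃w (yR²w ∧ zRw)).
(F1): fails — uRv, uR²v but no t with vR²t and vRt.
(F2): fails — 2R1, 2R²0 but no w with 1R²w and 0Rw.
(F3): fails — w1Rw2, w1R²w0 but no w with w2R²w and w0Rw.
(F4): fails — 1R0, 1R²4 but no w with 0R²w and 4Rw.
(F5): holds.
Valid on: (F5).

(F5)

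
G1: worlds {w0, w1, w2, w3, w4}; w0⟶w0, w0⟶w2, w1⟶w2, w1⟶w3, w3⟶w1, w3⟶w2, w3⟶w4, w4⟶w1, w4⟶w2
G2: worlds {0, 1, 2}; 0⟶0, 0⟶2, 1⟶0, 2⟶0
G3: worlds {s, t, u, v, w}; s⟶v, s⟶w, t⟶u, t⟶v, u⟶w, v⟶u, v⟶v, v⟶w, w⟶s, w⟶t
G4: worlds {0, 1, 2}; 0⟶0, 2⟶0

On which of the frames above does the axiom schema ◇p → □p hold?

G4

Frame correspondent (Sahlqvist): ∀x ∀y ∀z (Rxy ∧ Rxz → y = z) — i.e. partial functionality.
G1: fails — w0 sees both w0 and w2.
G2: fails — 0 sees both 0 and 2.
G3: fails — s sees both v and w.
G4: ✓.
Valid on: G4.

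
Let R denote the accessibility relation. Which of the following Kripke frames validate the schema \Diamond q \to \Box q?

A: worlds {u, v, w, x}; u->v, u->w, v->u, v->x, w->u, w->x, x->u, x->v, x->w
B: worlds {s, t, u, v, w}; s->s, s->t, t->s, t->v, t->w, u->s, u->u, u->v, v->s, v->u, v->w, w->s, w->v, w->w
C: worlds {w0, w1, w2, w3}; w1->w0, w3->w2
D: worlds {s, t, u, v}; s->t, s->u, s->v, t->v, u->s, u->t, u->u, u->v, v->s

The schema corresponds to partial functionality: \forall x \forall y \forall z (Rxy \wedge Rxz \to y = z).
A: fails — u sees both v and w.
B: fails — s sees both s and t.
C: holds.
D: fails — s sees both t and u.
Valid on: C.

C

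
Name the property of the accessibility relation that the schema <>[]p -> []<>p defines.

Suppose ◇□p→□◇p is valid. Take Rxy, Rxz and set V(p)={w : Ryw}. Then □p at y so ◇□p at x, so □◇p at x, so ◇p at z, giving w with Rzw and Ryw.
Conversely, any frame satisfying forall x forall y forall z (Rxy & Rxz -> exists w (Ryw & Rzw)) validates the schema.
Frame condition: forall x forall y forall z (Rxy & Rxz -> exists w (Ryw & Rzw)).

convergence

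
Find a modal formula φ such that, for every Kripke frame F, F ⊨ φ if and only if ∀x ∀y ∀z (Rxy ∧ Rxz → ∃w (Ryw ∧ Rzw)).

◇□ψ → □◇ψ

This is convergence; the standard corresponding axiom is .2: ◇□ψ → □◇ψ.
Suppose ◇□ψ→□◇ψ is valid. Take Rxy, Rxz and set V(ψ)={w : Ryw}. Then □ψ at y so ◇□ψ at x, so □◇ψ at x, so ◇ψ at z, giving w with Rzw and Ryw.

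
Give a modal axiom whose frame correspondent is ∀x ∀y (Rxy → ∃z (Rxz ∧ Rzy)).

A defining formula is □□s → □s (the C4 axiom).
Suppose □□s→□s is valid. Take Rxy and set V(s)={w : xR²w}. Then □□s at x, so □s at x, so s at y, i.e. ∃z(Rxz∧Rzy).

□□s → □s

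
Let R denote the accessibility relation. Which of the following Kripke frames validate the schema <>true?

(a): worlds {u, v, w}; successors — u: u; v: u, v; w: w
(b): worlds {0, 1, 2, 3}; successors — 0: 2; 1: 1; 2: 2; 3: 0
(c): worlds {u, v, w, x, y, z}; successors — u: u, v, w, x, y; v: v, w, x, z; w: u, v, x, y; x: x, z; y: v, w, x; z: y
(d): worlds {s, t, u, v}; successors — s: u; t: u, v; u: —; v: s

(a), (b), (c)

Frame correspondent (Sahlqvist): forall x exists y Rxy — i.e. seriality.
(a): satisfies the condition.
(b): satisfies the condition.
(c): satisfies the condition.
(d): fails — world u has no successor.
Valid on: (a), (b), (c).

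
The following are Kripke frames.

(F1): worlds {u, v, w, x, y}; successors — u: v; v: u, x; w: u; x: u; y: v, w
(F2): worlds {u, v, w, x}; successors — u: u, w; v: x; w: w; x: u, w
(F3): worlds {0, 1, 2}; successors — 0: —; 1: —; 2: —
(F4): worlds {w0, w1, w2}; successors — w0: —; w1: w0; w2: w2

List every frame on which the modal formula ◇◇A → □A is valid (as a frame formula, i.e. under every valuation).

(F3), (F4)

Frame correspondent (Sahlqvist): ∀x ∀y ∀z ((xR²y ∧ xRz) → ∃w (y = w ∧ z = w)) — i.e. a generalized confluence (Geach) condition.
(F1): fails — uR²u, uRv but u ≠ v.
(F2): fails — uR²u, uRw but u ≠ w.
(F3): condition met.
(F4): condition met.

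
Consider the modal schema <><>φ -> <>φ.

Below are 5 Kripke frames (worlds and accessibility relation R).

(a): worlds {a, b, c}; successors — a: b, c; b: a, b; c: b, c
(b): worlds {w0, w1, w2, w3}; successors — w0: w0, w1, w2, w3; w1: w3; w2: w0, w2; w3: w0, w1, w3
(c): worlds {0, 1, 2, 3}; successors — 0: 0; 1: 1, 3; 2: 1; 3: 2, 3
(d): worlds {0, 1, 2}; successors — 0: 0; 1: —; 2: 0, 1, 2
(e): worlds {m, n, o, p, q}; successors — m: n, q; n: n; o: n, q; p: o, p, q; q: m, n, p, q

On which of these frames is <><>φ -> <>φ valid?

This is the axiom for transitivity; its first-order frame correspondent is forall x forall y forall z (Rxy & Ryz -> Rxz).
(a): fails — Rab and Rba but not Raa.
(b): fails — Rw1w3 and Rw3w1 but not Rw1w1.
(c): fails — R32 and R21 but not R31.
(d): holds.
(e): fails — Rpo and Ron but not Rpn.
Valid on: (d).

(d)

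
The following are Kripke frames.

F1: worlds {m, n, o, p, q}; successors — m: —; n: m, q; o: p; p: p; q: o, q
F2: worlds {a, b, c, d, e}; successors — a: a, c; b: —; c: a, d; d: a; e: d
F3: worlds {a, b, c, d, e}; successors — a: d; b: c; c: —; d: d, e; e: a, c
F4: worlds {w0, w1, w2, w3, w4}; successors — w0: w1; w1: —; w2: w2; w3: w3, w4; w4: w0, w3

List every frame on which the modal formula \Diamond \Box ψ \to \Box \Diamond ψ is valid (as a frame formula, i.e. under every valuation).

F2

The schema corresponds to convergence: \forall x \forall y \forall z (Rxy \wedge Rxz \to \exists w (Ryw \wedge Rzw)).
F1: fails — Rnq and Rnm but q and m have no common successor.
F2: holds.
F3: fails — Rbc and Rbc but c and c have no common successor.
F4: fails — Rw0w1 and Rw0w1 but w1 and w1 have no common successor.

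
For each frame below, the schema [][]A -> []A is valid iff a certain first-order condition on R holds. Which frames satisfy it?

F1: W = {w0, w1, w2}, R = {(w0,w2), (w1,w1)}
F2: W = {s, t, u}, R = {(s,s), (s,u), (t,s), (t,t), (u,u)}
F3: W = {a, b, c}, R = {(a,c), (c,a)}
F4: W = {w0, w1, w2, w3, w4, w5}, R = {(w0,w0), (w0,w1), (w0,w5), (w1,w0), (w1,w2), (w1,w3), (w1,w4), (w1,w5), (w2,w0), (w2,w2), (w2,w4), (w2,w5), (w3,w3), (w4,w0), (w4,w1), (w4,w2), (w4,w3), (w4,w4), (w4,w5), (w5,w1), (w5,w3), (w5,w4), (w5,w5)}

The schema corresponds to density: forall x forall y (Rxy -> exists z (Rxz & Rzy)).
F1: fails — Rw0w2 but no z with Rw0z and Rzw2.
F2: condition met.
F3: fails — Rac but no z with Raz and Rzc.
F4: condition met.

F2, F4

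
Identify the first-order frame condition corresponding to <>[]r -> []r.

the Euclidean property: forall x forall y forall z (Rxy & Rxz -> Ryz)

This is frame-equivalent to ◇r → □◇r (substitute ¬r for r and contrapose).
Suppose ◇r→□◇r is valid. Take Rxy, Rxz and set V(r)={y}. Then ◇r at x, so □◇r at x, so ◇r at z, so some w with Rzw has r; w=y, i.e. Rzy. By symmetry of the argument, Ryz.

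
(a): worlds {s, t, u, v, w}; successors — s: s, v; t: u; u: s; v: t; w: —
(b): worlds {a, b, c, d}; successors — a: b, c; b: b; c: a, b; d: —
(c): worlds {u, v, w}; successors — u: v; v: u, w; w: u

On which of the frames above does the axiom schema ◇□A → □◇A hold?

(b)

This is the axiom for convergence; its first-order frame correspondent is ∀x ∀y ∀z (Rxy ∧ Rxz → ∃w (Ryw ∧ Rzw)).
(a): fails — Rsv and Rss but v and s have no common successor.
(b): holds.
(c): fails — Rvu and Rvw but u and w have no common successor.
Valid on: (b).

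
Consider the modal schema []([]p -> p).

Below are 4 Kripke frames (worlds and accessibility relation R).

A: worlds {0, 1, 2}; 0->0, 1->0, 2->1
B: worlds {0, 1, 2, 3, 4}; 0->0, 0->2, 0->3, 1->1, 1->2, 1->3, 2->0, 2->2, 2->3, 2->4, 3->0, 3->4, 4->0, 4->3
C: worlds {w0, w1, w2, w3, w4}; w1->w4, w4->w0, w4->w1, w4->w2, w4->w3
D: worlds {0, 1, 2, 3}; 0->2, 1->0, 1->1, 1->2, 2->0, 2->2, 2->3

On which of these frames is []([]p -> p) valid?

none

Frame correspondent (Sahlqvist): forall x forall y (Rxy -> Ryy) — i.e. shift-reflexivity.
A: fails — R21 but not R11.
B: fails — R34 but not R44.
C: fails — Rw4w2 but not Rw2w2.
D: fails — R10 but not R00.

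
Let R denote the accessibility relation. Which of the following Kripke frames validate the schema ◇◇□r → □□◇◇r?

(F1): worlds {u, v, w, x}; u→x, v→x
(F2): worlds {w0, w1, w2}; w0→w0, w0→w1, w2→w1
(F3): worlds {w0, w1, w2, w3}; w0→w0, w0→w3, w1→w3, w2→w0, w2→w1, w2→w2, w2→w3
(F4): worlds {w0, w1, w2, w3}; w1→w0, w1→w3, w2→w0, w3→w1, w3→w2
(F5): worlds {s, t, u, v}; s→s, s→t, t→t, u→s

(F1), (F5)

The schema corresponds to a generalized confluence (Geach) condition: ∀x ∀y ∀z ((xR²y ∧ xR²z) → ∃w (yRw ∧ zR²w)).
(F1): condition met.
(F2): fails — w0R²w0, w0R²w1 but no w with w0Rw and w1R²w.
(F3): fails — w0R²w0, w0R²w3 but no w with w0Rw and w3R²w.
(F4): fails — w1R²w1, w1R²w1 but no w with w1Rw and w1R²w.
(F5): condition met.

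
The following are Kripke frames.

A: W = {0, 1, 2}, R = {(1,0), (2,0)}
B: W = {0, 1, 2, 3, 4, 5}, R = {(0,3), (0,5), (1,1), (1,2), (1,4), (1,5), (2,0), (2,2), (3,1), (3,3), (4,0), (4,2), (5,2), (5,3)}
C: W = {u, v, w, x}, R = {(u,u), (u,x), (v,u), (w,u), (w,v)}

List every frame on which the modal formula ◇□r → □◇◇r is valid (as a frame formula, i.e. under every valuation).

B

The schema corresponds to a generalized confluence (Geach) condition: ∀x ∀y ∀z ((xRy ∧ xRz) → ∃w (yRw ∧ zR²w)).
A: fails — 1R0, 1R0 but no w with 0Rw and 0R²w.
B: satisfies the condition.
C: fails — uRu, uRx but no t with uRt and xR²t.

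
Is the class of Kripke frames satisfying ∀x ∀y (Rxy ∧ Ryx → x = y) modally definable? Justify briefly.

Not definable by any modal formula

Modal frame validity is preserved under surjective bounded morphisms.
The 4-cycle (worlds w0,w1,w2,w3 with w0→w1→w2→w3→w0) is antisymmetric. Sending even-indexed worlds to • and odd-indexed worlds to ∘ is a surjective bounded morphism onto the two-world frame with •↔∘, which is not antisymmetric.
So the class is not modally definable.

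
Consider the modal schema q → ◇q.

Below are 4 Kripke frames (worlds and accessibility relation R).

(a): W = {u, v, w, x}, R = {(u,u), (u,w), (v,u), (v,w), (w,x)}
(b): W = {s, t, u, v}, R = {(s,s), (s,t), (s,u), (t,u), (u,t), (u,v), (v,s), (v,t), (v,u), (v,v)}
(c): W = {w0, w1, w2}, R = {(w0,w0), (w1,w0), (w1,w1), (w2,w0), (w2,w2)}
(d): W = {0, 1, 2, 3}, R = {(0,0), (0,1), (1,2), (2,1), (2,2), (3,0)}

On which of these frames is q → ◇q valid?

This is the axiom for reflexivity; its first-order frame correspondent is ∀x Rxx.
(a): fails — world v does not see itself.
(b): fails — world t does not see itself.
(c): satisfies the condition.
(d): fails — world 1 does not see itself.
Valid on: (c).

(c)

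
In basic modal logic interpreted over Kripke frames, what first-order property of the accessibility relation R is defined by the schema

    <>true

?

This schema is equivalent to the D axiom □φ → ◇φ.
Its frame correspondent is seriality — forall x exists y Rxy.

Seriality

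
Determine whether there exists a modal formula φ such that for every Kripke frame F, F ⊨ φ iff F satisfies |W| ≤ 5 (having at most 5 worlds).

If a class were modally definable it would be closed under disjoint unions (Goldblatt–Thomason).
Any modal formula valid on each of 6 disjoint one-world frames is valid on their disjoint union (validity is preserved under disjoint unions). Each one-world frame has |W|=1≤5, but the union has |W|=6.
So no modal formula (or set of formulas) defines exactly the |W|≤5 frames.

No — not modally definable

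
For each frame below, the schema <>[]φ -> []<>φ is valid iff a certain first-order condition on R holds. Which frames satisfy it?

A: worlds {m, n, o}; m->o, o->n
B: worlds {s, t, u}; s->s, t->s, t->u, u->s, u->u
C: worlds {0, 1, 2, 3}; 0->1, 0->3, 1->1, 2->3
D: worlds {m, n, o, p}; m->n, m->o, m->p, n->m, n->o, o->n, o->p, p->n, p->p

Frame correspondent (Sahlqvist): forall x forall y forall z (Rxy & Rxz -> exists w (Ryw & Rzw)) — i.e. convergence.
A: fails — Ron and Ron but n and n have no common successor.
B: condition met.
C: fails — R01 and R03 but 1 and 3 have no common successor.
D: fails — Rmo and Rmn but o and n have no common successor.
Valid on: B.

B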